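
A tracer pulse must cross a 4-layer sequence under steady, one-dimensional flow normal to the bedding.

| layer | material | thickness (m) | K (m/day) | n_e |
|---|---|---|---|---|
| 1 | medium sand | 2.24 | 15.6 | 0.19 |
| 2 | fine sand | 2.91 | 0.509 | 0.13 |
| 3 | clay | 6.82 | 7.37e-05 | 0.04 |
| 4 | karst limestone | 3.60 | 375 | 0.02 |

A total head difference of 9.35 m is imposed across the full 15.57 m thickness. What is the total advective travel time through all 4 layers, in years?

With flow normal to the layers, continuity requires the same specific discharge q through every layer.
Σ(b_i/K_i) = 2.24/15.6 + 2.91/0.509 + 6.82/7.37e-05 + 3.60/375 = 92543 d.
q = Δh / Σ(b_i/K_i) = 9.35 / 92543 = 0.0001010 m/day.
In each layer the seepage velocity is v_i = q/n_i, so the layer transit time is t_i = b_i·n_i / q:
  layer 1 (medium sand): t_1 = 2.24 × 0.19 / 0.0001010 = 4212 d
  layer 2 (fine sand): t_2 = 2.91 × 0.13 / 0.0001010 = 3744 d
  layer 3 (clay): t_3 = 6.82 × 0.04 / 0.0001010 = 2700 d
  layer 4 (karst limestone): t_4 = 3.60 × 0.02 / 0.0001010 = 712.6 d
Total t = Σ t_i = 11369 days = 31.13 years.

31.1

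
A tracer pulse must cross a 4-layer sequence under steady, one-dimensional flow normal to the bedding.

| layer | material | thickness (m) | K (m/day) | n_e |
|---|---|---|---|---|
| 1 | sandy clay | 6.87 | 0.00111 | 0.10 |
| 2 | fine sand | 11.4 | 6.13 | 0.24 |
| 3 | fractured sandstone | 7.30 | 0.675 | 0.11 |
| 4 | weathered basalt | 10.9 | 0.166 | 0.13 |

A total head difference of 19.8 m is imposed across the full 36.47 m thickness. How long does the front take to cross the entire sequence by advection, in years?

4.89

With flow normal to the layers, continuity requires the same specific discharge q through every layer.
Σ(b_i/K_i) = 6.87/0.00111 + 11.4/6.13 + 7.30/0.675 + 10.9/0.166 = 6268 d.
q = Δh / Σ(b_i/K_i) = 19.8 / 6268 = 0.003159 m/day.
In each layer the seepage velocity is v_i = q/n_i, so the layer transit time is t_i = b_i·n_i / q:
  layer 1 (sandy clay): t_1 = 6.87 × 0.10 / 0.003159 = 217.5 d
  layer 2 (fine sand): t_2 = 11.4 × 0.24 / 0.003159 = 866.1 d
  layer 3 (fractured sandstone): t_3 = 7.30 × 0.11 / 0.003159 = 254.2 d
  layer 4 (weathered basalt): t_4 = 10.9 × 0.13 / 0.003159 = 448.5 d
Total t = Σ t_i = 1786 days = 4.890 years.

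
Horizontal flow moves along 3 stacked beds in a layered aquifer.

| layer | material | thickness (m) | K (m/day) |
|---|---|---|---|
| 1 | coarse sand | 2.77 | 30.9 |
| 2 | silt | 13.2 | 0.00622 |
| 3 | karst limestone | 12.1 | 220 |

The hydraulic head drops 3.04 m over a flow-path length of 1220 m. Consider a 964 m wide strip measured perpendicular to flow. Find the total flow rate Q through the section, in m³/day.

Flow is parallel to layering, so each bed carries its own Darcy discharge and the transmissivities add.
Σ(K_i·b_i) = 30.9×2.77 + 0.00622×13.2 + 220×12.1 = 2748 m²/day.
Hydraulic gradient i = Δh / L = 3.04 / 1220 = 0.002492.
Q = Σ(K_i·b_i) · W · i = 2748 × 964 × 0.002492 = 6600 m³/day.

6600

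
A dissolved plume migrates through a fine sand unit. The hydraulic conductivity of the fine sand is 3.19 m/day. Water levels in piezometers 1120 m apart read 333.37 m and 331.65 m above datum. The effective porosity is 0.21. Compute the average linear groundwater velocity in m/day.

0.0233

Hydraulic gradient i = (333.37 − 331.65) / 1120 = 1.72 / 1120 = 0.001536.
Darcy flux q = K · i = 3.190 × 0.001536 = 0.004899 m/day.
Seepage velocity v = q / n_e = 0.004899 / 0.21 = 0.02333 m/day.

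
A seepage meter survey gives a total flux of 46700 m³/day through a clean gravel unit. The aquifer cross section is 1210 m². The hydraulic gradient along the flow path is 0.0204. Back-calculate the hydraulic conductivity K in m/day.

1890

Hydraulic gradient i = 0.0204.
From Q = K·A·i, K = Q / (A·i) = 46700 / (1210 × 0.02040) = 1892 m/day.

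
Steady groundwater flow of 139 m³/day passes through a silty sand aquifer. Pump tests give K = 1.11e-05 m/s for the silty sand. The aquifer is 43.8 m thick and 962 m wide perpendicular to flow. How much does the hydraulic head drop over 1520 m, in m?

5.23

Convert K: 1.11e-05 m/s × 86400 = 0.9590 m/day.
Cross-sectional area A = 962 × 43.8 = 42136 m².
From Q = K·A·i, i = Q / (K·A) = 139 / (0.9590 × 42136) = 0.003440.
Head loss Δh = i · L = 0.003440 × 1520 = 5.228 m.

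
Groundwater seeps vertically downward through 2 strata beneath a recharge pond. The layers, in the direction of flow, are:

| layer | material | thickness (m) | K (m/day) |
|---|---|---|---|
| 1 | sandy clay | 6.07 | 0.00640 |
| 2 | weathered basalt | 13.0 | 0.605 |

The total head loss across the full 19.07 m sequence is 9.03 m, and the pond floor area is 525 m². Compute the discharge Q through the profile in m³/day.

Flow is perpendicular to layering, so the layers act in series and the equivalent K is the thickness-weighted harmonic mean.
Total thickness L = 6.07 + 13.0 = 19.07 m.
Σ(b_i/K_i) = 6.07/0.00640 + 13.0/0.605 = 969.9 d.
K_eq = L / Σ(b_i/K_i) = 19.07 / 969.9 = 0.01966 m/day.
Q = K_eq · A · (Δh/L) = 0.01966 × 525 × (9.03/19.07) = 4.888 m³/day.

4.89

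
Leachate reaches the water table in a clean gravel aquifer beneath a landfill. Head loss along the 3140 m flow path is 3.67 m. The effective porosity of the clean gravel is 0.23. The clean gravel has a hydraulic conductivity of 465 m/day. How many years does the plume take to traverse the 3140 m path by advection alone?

Hydraulic gradient i = Δh / L = 3.67 / 3140 = 0.001169.
Darcy flux q = K · i = 465.0 × 0.001169 = 0.5435 m/day.
Seepage velocity v = q / n_e = 0.5435 / 0.23 = 2.363 m/day.
Travel time t = L / v = 3140 / 2.363 = 1329 days = 3.638 years.

3.64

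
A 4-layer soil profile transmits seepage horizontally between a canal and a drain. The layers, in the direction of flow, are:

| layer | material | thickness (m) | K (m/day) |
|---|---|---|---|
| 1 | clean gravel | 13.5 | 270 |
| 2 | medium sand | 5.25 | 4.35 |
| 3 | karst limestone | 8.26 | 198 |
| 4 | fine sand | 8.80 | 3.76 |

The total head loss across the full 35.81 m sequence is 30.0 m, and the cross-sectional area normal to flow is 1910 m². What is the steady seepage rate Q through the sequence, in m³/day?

15700

Flow is perpendicular to layering, so the layers act in series and the equivalent K is the thickness-weighted harmonic mean.
Total thickness L = 13.5 + 5.25 + 8.26 + 8.80 = 35.81 m.
Σ(b_i/K_i) = 13.5/270 + 5.25/4.35 + 8.26/198 + 8.80/3.76 = 3.639 d.
K_eq = L / Σ(b_i/K_i) = 35.81 / 3.639 = 9.841 m/day.
Q = K_eq · A · (Δh/L) = 9.841 × 1910 × (30.0/35.81) = 15746 m³/day.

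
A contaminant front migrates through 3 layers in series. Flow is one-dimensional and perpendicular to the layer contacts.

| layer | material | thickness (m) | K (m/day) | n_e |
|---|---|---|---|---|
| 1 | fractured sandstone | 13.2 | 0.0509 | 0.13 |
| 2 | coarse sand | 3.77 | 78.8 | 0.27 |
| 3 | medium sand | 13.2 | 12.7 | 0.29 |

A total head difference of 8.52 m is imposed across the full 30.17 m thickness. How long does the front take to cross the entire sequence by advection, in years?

With flow normal to the layers, continuity requires the same specific discharge q through every layer.
Σ(b_i/K_i) = 13.2/0.0509 + 3.77/78.8 + 13.2/12.7 = 260.4 d.
q = Δh / Σ(b_i/K_i) = 8.52 / 260.4 = 0.03272 m/day.
In each layer the seepage velocity is v_i = q/n_i, so the layer transit time is t_i = b_i·n_i / q:
  layer 1 (fractured sandstone): t_1 = 13.2 × 0.13 / 0.03272 = 52.45 d
  layer 2 (coarse sand): t_2 = 3.77 × 0.27 / 0.03272 = 31.11 d
  layer 3 (medium sand): t_3 = 13.2 × 0.29 / 0.03272 = 117.0 d
Total t = Σ t_i = 200.6 days = 0.5491 years.

0.549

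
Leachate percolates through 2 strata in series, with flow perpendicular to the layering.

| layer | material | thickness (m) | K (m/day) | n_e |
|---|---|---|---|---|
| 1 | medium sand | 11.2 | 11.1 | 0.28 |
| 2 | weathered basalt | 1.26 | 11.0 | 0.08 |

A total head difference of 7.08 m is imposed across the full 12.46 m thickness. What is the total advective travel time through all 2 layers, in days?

0.514

With flow normal to the layers, continuity requires the same specific discharge q through every layer.
Σ(b_i/K_i) = 11.2/11.1 + 1.26/11.0 = 1.124 d.
q = Δh / Σ(b_i/K_i) = 7.08 / 1.124 = 6.301 m/day.
In each layer the seepage velocity is v_i = q/n_i, so the layer transit time is t_i = b_i·n_i / q:
  layer 1 (medium sand): t_1 = 11.2 × 0.28 / 6.301 = 0.4977 d
  layer 2 (weathered basalt): t_2 = 1.26 × 0.08 / 6.301 = 0.01600 d
Total t = Σ t_i = 0.5137 days.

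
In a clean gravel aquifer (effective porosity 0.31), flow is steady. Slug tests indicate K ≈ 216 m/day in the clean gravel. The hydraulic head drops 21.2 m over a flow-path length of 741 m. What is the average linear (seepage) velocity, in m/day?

Hydraulic gradient i = Δh / L = 21.2 / 741 = 0.02861.
Darcy flux q = K · i = 216.0 × 0.02861 = 6.180 m/day.
Seepage velocity v = q / n_e = 6.180 / 0.31 = 19.93 m/day.

19.9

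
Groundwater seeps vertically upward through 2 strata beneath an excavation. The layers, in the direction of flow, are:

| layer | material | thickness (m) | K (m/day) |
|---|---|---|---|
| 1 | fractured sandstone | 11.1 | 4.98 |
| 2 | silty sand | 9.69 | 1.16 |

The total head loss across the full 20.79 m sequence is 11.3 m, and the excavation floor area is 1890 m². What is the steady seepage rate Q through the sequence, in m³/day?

2020

Flow is perpendicular to layering, so the layers act in series and the equivalent K is the thickness-weighted harmonic mean.
Total thickness L = 11.1 + 9.69 = 20.79 m.
Σ(b_i/K_i) = 11.1/4.98 + 9.69/1.16 = 10.58 d.
K_eq = L / Σ(b_i/K_i) = 20.79 / 10.58 = 1.965 m/day.
Q = K_eq · A · (Δh/L) = 1.965 × 1890 × (11.3/20.79) = 2018 m³/day.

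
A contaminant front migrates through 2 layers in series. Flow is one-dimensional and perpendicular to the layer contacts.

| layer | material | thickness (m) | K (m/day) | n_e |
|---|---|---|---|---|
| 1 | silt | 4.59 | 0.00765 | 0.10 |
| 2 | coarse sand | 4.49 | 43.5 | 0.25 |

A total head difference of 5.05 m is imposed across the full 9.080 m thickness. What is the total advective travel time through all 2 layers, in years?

With flow normal to the layers, continuity requires the same specific discharge q through every layer.
Σ(b_i/K_i) = 4.59/0.00765 + 4.49/43.5 = 600.1 d.
q = Δh / Σ(b_i/K_i) = 5.05 / 600.1 = 0.008415 m/day.
In each layer the seepage velocity is v_i = q/n_i, so the layer transit time is t_i = b_i·n_i / q:
  layer 1 (silt): t_1 = 4.59 × 0.10 / 0.008415 = 54.54 d
  layer 2 (coarse sand): t_2 = 4.49 × 0.25 / 0.008415 = 133.4 d
Total t = Σ t_i = 187.9 days = 0.5145 years.

0.515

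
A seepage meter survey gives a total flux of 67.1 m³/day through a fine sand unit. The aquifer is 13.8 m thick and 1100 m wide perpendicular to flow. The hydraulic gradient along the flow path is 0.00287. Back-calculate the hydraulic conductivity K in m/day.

Cross-sectional area A = 1100 × 13.8 = 15180 m².
Hydraulic gradient i = 0.00287.
From Q = K·A·i, K = Q / (A·i) = 67.1 / (15180 × 0.002870) = 1.540 m/day.

1.54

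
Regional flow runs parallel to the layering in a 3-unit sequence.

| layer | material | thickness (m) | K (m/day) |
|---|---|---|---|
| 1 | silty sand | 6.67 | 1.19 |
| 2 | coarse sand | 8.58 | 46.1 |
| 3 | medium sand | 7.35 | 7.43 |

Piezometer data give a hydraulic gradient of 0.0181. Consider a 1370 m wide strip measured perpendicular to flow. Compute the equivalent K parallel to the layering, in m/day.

Flow is parallel to layering, so each bed carries its own Darcy discharge and the transmissivities add.
Σ(K_i·b_i) = 1.19×6.67 + 46.1×8.58 + 7.43×7.35 = 458.1 m²/day.
Total thickness b = 22.60 m, so K_eq = Σ(K_i·b_i)/b = 20.27 m/day.

20.3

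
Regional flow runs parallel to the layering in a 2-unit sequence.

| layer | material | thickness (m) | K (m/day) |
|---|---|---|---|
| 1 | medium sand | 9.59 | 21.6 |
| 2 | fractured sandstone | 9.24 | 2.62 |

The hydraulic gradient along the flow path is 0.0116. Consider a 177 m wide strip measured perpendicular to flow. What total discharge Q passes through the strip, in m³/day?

475

Flow is parallel to layering, so each bed carries its own Darcy discharge and the transmissivities add.
Σ(K_i·b_i) = 21.6×9.59 + 2.62×9.24 = 231.4 m²/day.
Hydraulic gradient i = 0.0116.
Q = Σ(K_i·b_i) · W · i = 231.4 × 177 × 0.01160 = 475.0 m³/day.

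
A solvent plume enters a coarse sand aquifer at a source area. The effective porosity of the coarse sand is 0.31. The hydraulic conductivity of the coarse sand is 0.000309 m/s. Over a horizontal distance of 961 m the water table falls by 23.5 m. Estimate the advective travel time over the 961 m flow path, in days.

456

Convert K: 0.000309 m/s × 86400 = 26.70 m/day.
Hydraulic gradient i = Δh / L = 23.5 / 961 = 0.02445.
Darcy flux q = K · i = 26.70 × 0.02445 = 0.6529 m/day.
Seepage velocity v = q / n_e = 0.6529 / 0.31 = 2.106 m/day.
Travel time t = L / v = 961 / 2.106 = 456.3 days.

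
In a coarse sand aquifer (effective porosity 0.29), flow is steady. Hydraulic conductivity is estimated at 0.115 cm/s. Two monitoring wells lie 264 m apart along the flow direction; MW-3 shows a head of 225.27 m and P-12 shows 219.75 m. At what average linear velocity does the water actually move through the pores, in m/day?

7.16

Convert K: 0.115 cm/s × 864 = 99.36 m/day.
Hydraulic gradient i = (225.27 − 219.75) / 264 = 5.52 / 264 = 0.02091.
Darcy flux q = K · i = 99.36 × 0.02091 = 2.078 m/day.
Seepage velocity v = q / n_e = 2.078 / 0.29 = 7.164 m/day.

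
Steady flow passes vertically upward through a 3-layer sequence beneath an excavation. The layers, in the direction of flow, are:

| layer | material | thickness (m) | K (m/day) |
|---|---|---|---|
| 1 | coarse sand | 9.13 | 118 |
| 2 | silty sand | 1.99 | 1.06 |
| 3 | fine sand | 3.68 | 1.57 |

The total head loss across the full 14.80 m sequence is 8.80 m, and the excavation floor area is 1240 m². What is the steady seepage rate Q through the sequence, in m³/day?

2540

Flow is perpendicular to layering, so the layers act in series and the equivalent K is the thickness-weighted harmonic mean.
Total thickness L = 9.13 + 1.99 + 3.68 = 14.80 m.
Σ(b_i/K_i) = 9.13/118 + 1.99/1.06 + 3.68/1.57 = 4.299 d.
K_eq = L / Σ(b_i/K_i) = 14.80 / 4.299 = 3.443 m/day.
Q = K_eq · A · (Δh/L) = 3.443 × 1240 × (8.80/14.80) = 2538 m³/day.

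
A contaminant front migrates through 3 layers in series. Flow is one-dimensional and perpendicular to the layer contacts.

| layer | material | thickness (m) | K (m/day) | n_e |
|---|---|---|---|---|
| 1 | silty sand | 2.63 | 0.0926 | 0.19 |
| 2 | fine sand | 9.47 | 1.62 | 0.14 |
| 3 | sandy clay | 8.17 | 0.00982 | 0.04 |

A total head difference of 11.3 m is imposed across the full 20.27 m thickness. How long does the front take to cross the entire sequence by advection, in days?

With flow normal to the layers, continuity requires the same specific discharge q through every layer.
Σ(b_i/K_i) = 2.63/0.0926 + 9.47/1.62 + 8.17/0.00982 = 866.2 d.
q = Δh / Σ(b_i/K_i) = 11.3 / 866.2 = 0.01305 m/day.
In each layer the seepage velocity is v_i = q/n_i, so the layer transit time is t_i = b_i·n_i / q:
  layer 1 (silty sand): t_1 = 2.63 × 0.19 / 0.01305 = 38.31 d
  layer 2 (fine sand): t_2 = 9.47 × 0.14 / 0.01305 = 101.6 d
  layer 3 (sandy clay): t_3 = 8.17 × 0.04 / 0.01305 = 25.05 d
Total t = Σ t_i = 165.0 days.

165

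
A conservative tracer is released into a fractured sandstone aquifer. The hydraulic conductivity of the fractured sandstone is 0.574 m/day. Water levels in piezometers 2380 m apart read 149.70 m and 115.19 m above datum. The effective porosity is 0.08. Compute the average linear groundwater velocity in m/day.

Hydraulic gradient i = (149.70 − 115.19) / 2380 = 34.51 / 2380 = 0.01450.
Darcy flux q = K · i = 0.5740 × 0.01450 = 0.008323 m/day.
Seepage velocity v = q / n_e = 0.008323 / 0.08 = 0.1040 m/day.

0.104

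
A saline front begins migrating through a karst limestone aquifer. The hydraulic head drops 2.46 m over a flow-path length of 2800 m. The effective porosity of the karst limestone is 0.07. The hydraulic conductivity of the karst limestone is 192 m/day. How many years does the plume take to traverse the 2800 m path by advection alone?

Hydraulic gradient i = Δh / L = 2.46 / 2800 = 0.0008786.
Darcy flux q = K · i = 192.0 × 0.0008786 = 0.1687 m/day.
Seepage velocity v = q / n_e = 0.1687 / 0.07 = 2.410 m/day.
Travel time t = L / v = 2800 / 2.410 = 1162 days = 3.181 years.

3.18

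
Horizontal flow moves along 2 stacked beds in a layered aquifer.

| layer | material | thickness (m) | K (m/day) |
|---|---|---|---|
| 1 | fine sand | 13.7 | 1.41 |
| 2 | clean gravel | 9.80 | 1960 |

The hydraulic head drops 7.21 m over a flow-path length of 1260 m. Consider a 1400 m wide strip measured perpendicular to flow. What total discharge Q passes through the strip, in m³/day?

Flow is parallel to layering, so each bed carries its own Darcy discharge and the transmissivities add.
Σ(K_i·b_i) = 1.41×13.7 + 1960×9.80 = 19227 m²/day.
Hydraulic gradient i = Δh / L = 7.21 / 1260 = 0.005722.
Q = Σ(K_i·b_i) · W · i = 19227 × 1400 × 0.005722 = 1.540e+05 m³/day.

154000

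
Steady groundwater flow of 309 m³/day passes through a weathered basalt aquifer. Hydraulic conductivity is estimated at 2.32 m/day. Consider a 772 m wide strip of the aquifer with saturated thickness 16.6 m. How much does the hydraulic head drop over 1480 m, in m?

Cross-sectional area A = 772 × 16.6 = 12815 m².
From Q = K·A·i, i = Q / (K·A) = 309 / (2.320 × 12815) = 0.01039.
Head loss Δh = i · L = 0.01039 × 1480 = 15.38 m.

15.4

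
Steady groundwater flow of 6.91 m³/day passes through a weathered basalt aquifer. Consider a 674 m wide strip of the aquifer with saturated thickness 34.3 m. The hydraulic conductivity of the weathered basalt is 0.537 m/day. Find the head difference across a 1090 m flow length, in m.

Cross-sectional area A = 674 × 34.3 = 23118 m².
From Q = K·A·i, i = Q / (K·A) = 6.91 / (0.5370 × 23118) = 0.0005566.
Head loss Δh = i · L = 0.0005566 × 1090 = 0.6067 m.

0.607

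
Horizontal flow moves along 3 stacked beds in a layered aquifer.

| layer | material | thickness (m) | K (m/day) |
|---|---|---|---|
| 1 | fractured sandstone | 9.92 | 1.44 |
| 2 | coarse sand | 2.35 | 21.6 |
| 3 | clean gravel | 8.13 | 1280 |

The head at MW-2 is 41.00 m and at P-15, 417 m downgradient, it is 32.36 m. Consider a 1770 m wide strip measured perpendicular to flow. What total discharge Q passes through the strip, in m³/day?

384000

Flow is parallel to layering, so each bed carries its own Darcy discharge and the transmissivities add.
Σ(K_i·b_i) = 1.44×9.92 + 21.6×2.35 + 1280×8.13 = 10471 m²/day.
Hydraulic gradient i = (41.00 − 32.36) / 417 = 8.64 / 417 = 0.02072.
Q = Σ(K_i·b_i) · W · i = 10471 × 1770 × 0.02072 = 3.840e+05 m³/day.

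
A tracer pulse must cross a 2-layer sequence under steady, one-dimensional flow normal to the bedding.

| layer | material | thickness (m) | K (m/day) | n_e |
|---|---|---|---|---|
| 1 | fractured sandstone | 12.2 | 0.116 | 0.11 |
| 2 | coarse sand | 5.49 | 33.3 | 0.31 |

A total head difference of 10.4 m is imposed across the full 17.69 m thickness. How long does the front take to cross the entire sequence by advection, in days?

30.8

With flow normal to the layers, continuity requires the same specific discharge q through every layer.
Σ(b_i/K_i) = 12.2/0.116 + 5.49/33.3 = 105.3 d.
q = Δh / Σ(b_i/K_i) = 10.4 / 105.3 = 0.09873 m/day.
In each layer the seepage velocity is v_i = q/n_i, so the layer transit time is t_i = b_i·n_i / q:
  layer 1 (fractured sandstone): t_1 = 12.2 × 0.11 / 0.09873 = 13.59 d
  layer 2 (coarse sand): t_2 = 5.49 × 0.31 / 0.09873 = 17.24 d
Total t = Σ t_i = 30.83 days.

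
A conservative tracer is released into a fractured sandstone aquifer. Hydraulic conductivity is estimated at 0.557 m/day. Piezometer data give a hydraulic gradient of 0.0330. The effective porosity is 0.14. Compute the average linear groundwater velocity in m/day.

0.131

Hydraulic gradient i = 0.0330.
Darcy flux q = K · i = 0.5570 × 0.03300 = 0.01838 m/day.
Seepage velocity v = q / n_e = 0.01838 / 0.14 = 0.1313 m/day.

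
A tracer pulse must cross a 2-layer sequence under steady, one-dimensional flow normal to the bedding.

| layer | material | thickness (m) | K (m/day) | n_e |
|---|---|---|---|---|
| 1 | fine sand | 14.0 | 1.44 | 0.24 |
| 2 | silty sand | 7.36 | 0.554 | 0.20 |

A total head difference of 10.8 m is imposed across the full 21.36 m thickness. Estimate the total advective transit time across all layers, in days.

10.3

With flow normal to the layers, continuity requires the same specific discharge q through every layer.
Σ(b_i/K_i) = 14.0/1.44 + 7.36/0.554 = 23.01 d.
q = Δh / Σ(b_i/K_i) = 10.8 / 23.01 = 0.4694 m/day.
In each layer the seepage velocity is v_i = q/n_i, so the layer transit time is t_i = b_i·n_i / q:
  layer 1 (fine sand): t_1 = 14.0 × 0.24 / 0.4694 = 7.158 d
  layer 2 (silty sand): t_2 = 7.36 × 0.20 / 0.4694 = 3.136 d
Total t = Σ t_i = 10.29 days.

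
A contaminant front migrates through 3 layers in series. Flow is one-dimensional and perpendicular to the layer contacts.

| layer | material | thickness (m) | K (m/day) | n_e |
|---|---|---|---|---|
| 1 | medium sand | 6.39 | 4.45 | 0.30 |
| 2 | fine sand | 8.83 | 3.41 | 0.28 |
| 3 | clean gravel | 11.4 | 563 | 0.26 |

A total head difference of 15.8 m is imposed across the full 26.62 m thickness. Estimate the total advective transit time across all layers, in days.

With flow normal to the layers, continuity requires the same specific discharge q through every layer.
Σ(b_i/K_i) = 6.39/4.45 + 8.83/3.41 + 11.4/563 = 4.046 d.
q = Δh / Σ(b_i/K_i) = 15.8 / 4.046 = 3.905 m/day.
In each layer the seepage velocity is v_i = q/n_i, so the layer transit time is t_i = b_i·n_i / q:
  layer 1 (medium sand): t_1 = 6.39 × 0.30 / 3.905 = 0.4909 d
  layer 2 (fine sand): t_2 = 8.83 × 0.28 / 3.905 = 0.6331 d
  layer 3 (clean gravel): t_3 = 11.4 × 0.26 / 3.905 = 0.7589 d
Total t = Σ t_i = 1.883 days.

1.88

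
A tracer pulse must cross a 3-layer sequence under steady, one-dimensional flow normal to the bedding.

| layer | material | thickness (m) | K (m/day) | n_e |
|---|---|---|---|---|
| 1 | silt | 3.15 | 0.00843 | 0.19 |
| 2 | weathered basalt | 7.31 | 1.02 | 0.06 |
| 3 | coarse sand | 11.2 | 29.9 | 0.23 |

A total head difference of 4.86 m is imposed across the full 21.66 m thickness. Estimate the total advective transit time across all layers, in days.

With flow normal to the layers, continuity requires the same specific discharge q through every layer.
Σ(b_i/K_i) = 3.15/0.00843 + 7.31/1.02 + 11.2/29.9 = 381.2 d.
q = Δh / Σ(b_i/K_i) = 4.86 / 381.2 = 0.01275 m/day.
In each layer the seepage velocity is v_i = q/n_i, so the layer transit time is t_i = b_i·n_i / q:
  layer 1 (silt): t_1 = 3.15 × 0.19 / 0.01275 = 46.94 d
  layer 2 (weathered basalt): t_2 = 7.31 × 0.06 / 0.01275 = 34.40 d
  layer 3 (coarse sand): t_3 = 11.2 × 0.23 / 0.01275 = 202.1 d
Total t = Σ t_i = 283.4 days.

283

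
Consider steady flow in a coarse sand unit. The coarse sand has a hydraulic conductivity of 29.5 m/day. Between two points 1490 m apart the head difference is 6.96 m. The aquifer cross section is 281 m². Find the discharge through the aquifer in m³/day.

38.7

Hydraulic gradient i = Δh / L = 6.96 / 1490 = 0.004671.
Darcy's law: Q = K · A · i = 29.50 × 281.0 × 0.004671 = 38.72 m³/day.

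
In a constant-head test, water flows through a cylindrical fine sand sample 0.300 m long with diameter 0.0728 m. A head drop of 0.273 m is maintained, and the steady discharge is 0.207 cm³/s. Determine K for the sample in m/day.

4.72

Cross-sectional area A = π·(d/2)² = π × (0.0728/2)² = 0.004162 m².
Convert discharge: 0.207 cm³/s = 2.070e-07 m³/s.
Darcy's law rearranged: K = Q·L / (A·Δh) = 2.070e-07 × 0.300 / (0.004162 × 0.273) = 5.465e-05 m/s = 4.722 m/day.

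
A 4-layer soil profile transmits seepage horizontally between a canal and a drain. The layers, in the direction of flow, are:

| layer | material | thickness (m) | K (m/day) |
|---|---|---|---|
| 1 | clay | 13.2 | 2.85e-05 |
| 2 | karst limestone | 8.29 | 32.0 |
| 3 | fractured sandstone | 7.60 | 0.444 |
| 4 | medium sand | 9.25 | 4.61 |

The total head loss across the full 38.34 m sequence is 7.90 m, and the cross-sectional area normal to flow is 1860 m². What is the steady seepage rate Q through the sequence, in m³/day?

0.0317

Flow is perpendicular to layering, so the layers act in series and the equivalent K is the thickness-weighted harmonic mean.
Total thickness L = 13.2 + 8.29 + 7.60 + 9.25 = 38.34 m.
Σ(b_i/K_i) = 13.2/2.85e-05 + 8.29/32.0 + 7.60/0.444 + 9.25/4.61 = 4.632e+05 d.
K_eq = L / Σ(b_i/K_i) = 38.34 / 4.632e+05 = 8.278e-05 m/day.
Q = K_eq · A · (Δh/L) = 8.278e-05 × 1860 × (7.90/38.34) = 0.03172 m³/day.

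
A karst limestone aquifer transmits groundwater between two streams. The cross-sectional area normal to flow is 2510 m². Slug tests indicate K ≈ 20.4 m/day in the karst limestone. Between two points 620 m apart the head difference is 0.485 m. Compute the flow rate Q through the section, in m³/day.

40.1

Hydraulic gradient i = Δh / L = 0.485 / 620 = 0.0007823.
Darcy's law: Q = K · A · i = 20.40 × 2510 × 0.0007823 = 40.05 m³/day.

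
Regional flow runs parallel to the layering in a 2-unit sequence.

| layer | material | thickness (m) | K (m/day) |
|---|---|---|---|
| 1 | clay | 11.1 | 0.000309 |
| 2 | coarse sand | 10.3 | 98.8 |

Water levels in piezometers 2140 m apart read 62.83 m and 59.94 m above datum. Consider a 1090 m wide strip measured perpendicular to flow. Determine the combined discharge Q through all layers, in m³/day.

1500

Flow is parallel to layering, so each bed carries its own Darcy discharge and the transmissivities add.
Σ(K_i·b_i) = 0.000309×11.1 + 98.8×10.3 = 1018 m²/day.
Hydraulic gradient i = (62.83 − 59.94) / 2140 = 2.89 / 2140 = 0.001350.
Q = Σ(K_i·b_i) · W · i = 1018 × 1090 × 0.001350 = 1498 m³/day.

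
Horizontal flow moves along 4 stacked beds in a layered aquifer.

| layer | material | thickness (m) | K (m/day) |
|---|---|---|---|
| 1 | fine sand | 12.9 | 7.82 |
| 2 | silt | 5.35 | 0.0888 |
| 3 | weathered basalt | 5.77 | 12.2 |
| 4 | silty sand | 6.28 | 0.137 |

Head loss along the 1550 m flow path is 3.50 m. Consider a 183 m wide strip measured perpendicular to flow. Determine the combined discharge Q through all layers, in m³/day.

71.3

Flow is parallel to layering, so each bed carries its own Darcy discharge and the transmissivities add.
Σ(K_i·b_i) = 7.82×12.9 + 0.0888×5.35 + 12.2×5.77 + 0.137×6.28 = 172.6 m²/day.
Hydraulic gradient i = Δh / L = 3.50 / 1550 = 0.002258.
Q = Σ(K_i·b_i) · W · i = 172.6 × 183 × 0.002258 = 71.33 m³/day.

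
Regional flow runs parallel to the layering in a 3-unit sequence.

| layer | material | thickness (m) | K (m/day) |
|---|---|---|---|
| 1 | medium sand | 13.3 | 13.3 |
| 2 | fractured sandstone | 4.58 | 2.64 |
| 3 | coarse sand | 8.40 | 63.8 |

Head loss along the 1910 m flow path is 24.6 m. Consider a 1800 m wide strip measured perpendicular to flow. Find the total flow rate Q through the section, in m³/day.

16800

Flow is parallel to layering, so each bed carries its own Darcy discharge and the transmissivities add.
Σ(K_i·b_i) = 13.3×13.3 + 2.64×4.58 + 63.8×8.40 = 724.9 m²/day.
Hydraulic gradient i = Δh / L = 24.6 / 1910 = 0.01288.
Q = Σ(K_i·b_i) · W · i = 724.9 × 1800 × 0.01288 = 16806 m³/day.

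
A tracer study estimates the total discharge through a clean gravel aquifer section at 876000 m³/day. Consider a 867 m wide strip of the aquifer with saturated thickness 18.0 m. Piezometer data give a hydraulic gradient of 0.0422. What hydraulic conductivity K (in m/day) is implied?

Cross-sectional area A = 867 × 18.0 = 15606 m².
Hydraulic gradient i = 0.0422.
From Q = K·A·i, K = Q / (A·i) = 876000 / (15606 × 0.04220) = 1330 m/day.

1330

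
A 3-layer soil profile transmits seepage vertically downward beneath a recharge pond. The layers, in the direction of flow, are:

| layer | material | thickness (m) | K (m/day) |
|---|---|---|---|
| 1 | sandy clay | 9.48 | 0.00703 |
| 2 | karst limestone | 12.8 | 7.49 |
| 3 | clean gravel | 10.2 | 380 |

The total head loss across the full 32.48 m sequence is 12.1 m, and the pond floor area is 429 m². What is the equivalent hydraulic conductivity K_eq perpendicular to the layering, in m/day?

0.0241

Flow is perpendicular to layering, so the layers act in series and the equivalent K is the thickness-weighted harmonic mean.
Total thickness L = 9.48 + 12.8 + 10.2 = 32.48 m.
Σ(b_i/K_i) = 9.48/0.00703 + 12.8/7.49 + 10.2/380 = 1350 d.
K_eq = L / Σ(b_i/K_i) = 32.48 / 1350 = 0.02405 m/day.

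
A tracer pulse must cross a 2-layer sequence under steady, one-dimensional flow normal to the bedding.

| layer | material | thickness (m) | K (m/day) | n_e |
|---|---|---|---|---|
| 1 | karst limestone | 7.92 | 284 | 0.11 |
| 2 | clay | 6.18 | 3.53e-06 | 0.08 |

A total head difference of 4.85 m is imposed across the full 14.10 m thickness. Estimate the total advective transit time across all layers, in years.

1350

With flow normal to the layers, continuity requires the same specific discharge q through every layer.
Σ(b_i/K_i) = 7.92/284 + 6.18/3.53e-06 = 1.751e+06 d.
q = Δh / Σ(b_i/K_i) = 4.85 / 1.751e+06 = 2.770e-06 m/day.
In each layer the seepage velocity is v_i = q/n_i, so the layer transit time is t_i = b_i·n_i / q:
  layer 1 (karst limestone): t_1 = 7.92 × 0.11 / 2.770e-06 = 3.145e+05 d
  layer 2 (clay): t_2 = 6.18 × 0.08 / 2.770e-06 = 1.785e+05 d
Total t = Σ t_i = 4.929e+05 days = 1350 years.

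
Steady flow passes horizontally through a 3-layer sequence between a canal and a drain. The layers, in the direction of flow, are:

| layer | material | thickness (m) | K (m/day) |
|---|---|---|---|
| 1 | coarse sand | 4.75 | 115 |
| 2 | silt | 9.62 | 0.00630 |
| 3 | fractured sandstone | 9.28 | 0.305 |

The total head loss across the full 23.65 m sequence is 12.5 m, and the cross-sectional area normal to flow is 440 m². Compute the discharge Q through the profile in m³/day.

3.53

Flow is perpendicular to layering, so the layers act in series and the equivalent K is the thickness-weighted harmonic mean.
Total thickness L = 4.75 + 9.62 + 9.28 = 23.65 m.
Σ(b_i/K_i) = 4.75/115 + 9.62/0.00630 + 9.28/0.305 = 1557 d.
K_eq = L / Σ(b_i/K_i) = 23.65 / 1557 = 0.01519 m/day.
Q = K_eq · A · (Δh/L) = 0.01519 × 440 × (12.5/23.65) = 3.531 m³/day.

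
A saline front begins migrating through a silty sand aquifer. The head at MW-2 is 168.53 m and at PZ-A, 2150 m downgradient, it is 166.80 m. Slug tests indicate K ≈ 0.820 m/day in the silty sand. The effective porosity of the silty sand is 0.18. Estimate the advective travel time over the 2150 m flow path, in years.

1610

Hydraulic gradient i = (168.53 − 166.80) / 2150 = 1.73 / 2150 = 0.0008047.
Darcy flux q = K · i = 0.8200 × 0.0008047 = 0.0006598 m/day.
Seepage velocity v = q / n_e = 0.0006598 / 0.18 = 0.003666 m/day.
Travel time t = L / v = 2150 / 0.003666 = 5.865e+05 days = 1606 years.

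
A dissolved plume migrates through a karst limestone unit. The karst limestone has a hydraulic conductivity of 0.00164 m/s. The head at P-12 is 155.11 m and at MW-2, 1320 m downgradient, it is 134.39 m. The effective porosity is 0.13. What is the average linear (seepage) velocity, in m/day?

17.1

Convert K: 0.00164 m/s × 86400 = 141.7 m/day.
Hydraulic gradient i = (155.11 − 134.39) / 1320 = 20.72 / 1320 = 0.01570.
Darcy flux q = K · i = 141.7 × 0.01570 = 2.224 m/day.
Seepage velocity v = q / n_e = 2.224 / 0.13 = 17.11 m/day.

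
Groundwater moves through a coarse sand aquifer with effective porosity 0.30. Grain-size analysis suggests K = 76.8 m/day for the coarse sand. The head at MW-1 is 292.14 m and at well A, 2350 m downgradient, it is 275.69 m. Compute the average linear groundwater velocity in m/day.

1.79

Hydraulic gradient i = (292.14 − 275.69) / 2350 = 16.45 / 2350 = 0.007000.
Darcy flux q = K · i = 76.80 × 0.007000 = 0.5376 m/day.
Seepage velocity v = q / n_e = 0.5376 / 0.30 = 1.792 m/day.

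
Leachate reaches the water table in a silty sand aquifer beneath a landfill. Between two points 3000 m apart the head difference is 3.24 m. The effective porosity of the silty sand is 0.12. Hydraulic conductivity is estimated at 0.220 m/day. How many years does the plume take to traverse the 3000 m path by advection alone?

Hydraulic gradient i = Δh / L = 3.24 / 3000 = 0.001080.
Darcy flux q = K · i = 0.2200 × 0.001080 = 0.0002376 m/day.
Seepage velocity v = q / n_e = 0.0002376 / 0.12 = 0.001980 m/day.
Travel time t = L / v = 3000 / 0.001980 = 1.515e+06 days = 4148 years.

4150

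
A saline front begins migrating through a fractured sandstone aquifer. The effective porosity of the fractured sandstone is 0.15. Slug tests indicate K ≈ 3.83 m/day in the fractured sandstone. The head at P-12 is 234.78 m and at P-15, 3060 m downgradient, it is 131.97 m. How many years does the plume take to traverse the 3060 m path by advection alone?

Hydraulic gradient i = (234.78 − 131.97) / 3060 = 102.81 / 3060 = 0.03360.
Darcy flux q = K · i = 3.830 × 0.03360 = 0.1287 m/day.
Seepage velocity v = q / n_e = 0.1287 / 0.15 = 0.8579 m/day.
Travel time t = L / v = 3060 / 0.8579 = 3567 days = 9.766 years.

9.77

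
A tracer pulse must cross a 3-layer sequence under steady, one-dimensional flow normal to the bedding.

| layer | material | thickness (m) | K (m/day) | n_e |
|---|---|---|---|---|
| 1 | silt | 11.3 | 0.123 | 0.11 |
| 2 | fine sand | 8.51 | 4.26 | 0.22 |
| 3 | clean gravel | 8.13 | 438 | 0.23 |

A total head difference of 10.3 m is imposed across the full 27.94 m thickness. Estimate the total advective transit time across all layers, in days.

45.4

With flow normal to the layers, continuity requires the same specific discharge q through every layer.
Σ(b_i/K_i) = 11.3/0.123 + 8.51/4.26 + 8.13/438 = 93.89 d.
q = Δh / Σ(b_i/K_i) = 10.3 / 93.89 = 0.1097 m/day.
In each layer the seepage velocity is v_i = q/n_i, so the layer transit time is t_i = b_i·n_i / q:
  layer 1 (silt): t_1 = 11.3 × 0.11 / 0.1097 = 11.33 d
  layer 2 (fine sand): t_2 = 8.51 × 0.22 / 0.1097 = 17.07 d
  layer 3 (clean gravel): t_3 = 8.13 × 0.23 / 0.1097 = 17.04 d
Total t = Σ t_i = 45.44 days.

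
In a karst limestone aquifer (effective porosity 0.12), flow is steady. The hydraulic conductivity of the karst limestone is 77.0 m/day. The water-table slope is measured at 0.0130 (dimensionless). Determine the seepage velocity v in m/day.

8.34

Hydraulic gradient i = 0.0130.
Darcy flux q = K · i = 77.00 × 0.01300 = 1.001 m/day.
Seepage velocity v = q / n_e = 1.001 / 0.12 = 8.342 m/day.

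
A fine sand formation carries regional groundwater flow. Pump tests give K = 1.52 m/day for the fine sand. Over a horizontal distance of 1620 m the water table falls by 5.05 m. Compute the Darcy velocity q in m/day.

Hydraulic gradient i = Δh / L = 5.05 / 1620 = 0.003117.
Specific discharge q = K · i = 1.520 × 0.003117 = 0.004738 m/day.

0.00474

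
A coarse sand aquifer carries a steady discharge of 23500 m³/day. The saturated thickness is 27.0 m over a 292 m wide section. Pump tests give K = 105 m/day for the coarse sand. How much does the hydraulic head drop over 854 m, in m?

Cross-sectional area A = 292 × 27.0 = 7884 m².
From Q = K·A·i, i = Q / (K·A) = 23500 / (105.0 × 7884) = 0.02839.
Head loss Δh = i · L = 0.02839 × 854 = 24.24 m.

24.2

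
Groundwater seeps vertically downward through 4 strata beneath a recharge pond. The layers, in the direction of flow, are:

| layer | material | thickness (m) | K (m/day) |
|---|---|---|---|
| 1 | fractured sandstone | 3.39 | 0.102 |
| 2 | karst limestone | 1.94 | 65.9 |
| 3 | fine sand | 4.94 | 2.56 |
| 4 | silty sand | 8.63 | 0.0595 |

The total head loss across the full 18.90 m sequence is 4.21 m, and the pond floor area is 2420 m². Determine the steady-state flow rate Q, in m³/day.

56.5

Flow is perpendicular to layering, so the layers act in series and the equivalent K is the thickness-weighted harmonic mean.
Total thickness L = 3.39 + 1.94 + 4.94 + 8.63 = 18.90 m.
Σ(b_i/K_i) = 3.39/0.102 + 1.94/65.9 + 4.94/2.56 + 8.63/0.0595 = 180.2 d.
K_eq = L / Σ(b_i/K_i) = 18.90 / 180.2 = 0.1049 m/day.
Q = K_eq · A · (Δh/L) = 0.1049 × 2420 × (4.21/18.90) = 56.53 m³/day.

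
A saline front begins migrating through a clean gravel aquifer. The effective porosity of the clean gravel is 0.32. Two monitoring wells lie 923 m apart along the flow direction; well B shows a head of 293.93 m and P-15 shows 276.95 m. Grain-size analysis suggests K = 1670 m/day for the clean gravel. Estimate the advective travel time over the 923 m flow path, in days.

Hydraulic gradient i = (293.93 − 276.95) / 923 = 16.98 / 923 = 0.01840.
Darcy flux q = K · i = 1670 × 0.01840 = 30.72 m/day.
Seepage velocity v = q / n_e = 30.72 / 0.32 = 96.01 m/day.
Travel time t = L / v = 923 / 96.01 = 9.614 days.

9.61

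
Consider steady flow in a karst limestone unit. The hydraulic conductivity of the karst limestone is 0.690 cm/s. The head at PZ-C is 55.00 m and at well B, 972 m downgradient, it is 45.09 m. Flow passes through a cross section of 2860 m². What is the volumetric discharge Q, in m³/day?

17400

Convert K: 0.690 cm/s × 864 = 596.2 m/day.
Hydraulic gradient i = (55.00 − 45.09) / 972 = 9.91 / 972 = 0.01020.
Darcy's law: Q = K · A · i = 596.2 × 2860 × 0.01020 = 17383 m³/day.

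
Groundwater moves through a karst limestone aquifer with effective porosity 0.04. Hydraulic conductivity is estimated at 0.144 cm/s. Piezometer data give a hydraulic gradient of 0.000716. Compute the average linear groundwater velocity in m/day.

2.23

Convert K: 0.144 cm/s × 864 = 124.4 m/day.
Hydraulic gradient i = 0.000716.
Darcy flux q = K · i = 124.4 × 0.0007160 = 0.08908 m/day.
Seepage velocity v = q / n_e = 0.08908 / 0.04 = 2.227 m/day.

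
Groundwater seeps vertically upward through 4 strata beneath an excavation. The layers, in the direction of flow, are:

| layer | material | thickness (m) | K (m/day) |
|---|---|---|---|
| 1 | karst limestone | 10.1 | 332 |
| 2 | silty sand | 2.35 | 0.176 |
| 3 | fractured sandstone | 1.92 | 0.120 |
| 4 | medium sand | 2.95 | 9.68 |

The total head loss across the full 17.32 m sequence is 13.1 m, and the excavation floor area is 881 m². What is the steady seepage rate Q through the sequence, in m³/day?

Flow is perpendicular to layering, so the layers act in series and the equivalent K is the thickness-weighted harmonic mean.
Total thickness L = 10.1 + 2.35 + 1.92 + 2.95 = 17.32 m.
Σ(b_i/K_i) = 10.1/332 + 2.35/0.176 + 1.92/0.120 + 2.95/9.68 = 29.69 d.
K_eq = L / Σ(b_i/K_i) = 17.32 / 29.69 = 0.5834 m/day.
Q = K_eq · A · (Δh/L) = 0.5834 × 881 × (13.1/17.32) = 388.8 m³/day.

389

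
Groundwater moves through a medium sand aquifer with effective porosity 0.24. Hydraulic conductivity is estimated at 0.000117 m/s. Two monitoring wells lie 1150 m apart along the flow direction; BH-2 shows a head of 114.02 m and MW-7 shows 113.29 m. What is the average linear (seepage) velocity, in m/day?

0.0267

Convert K: 0.000117 m/s × 86400 = 10.11 m/day.
Hydraulic gradient i = (114.02 − 113.29) / 1150 = 0.73 / 1150 = 0.0006348.
Darcy flux q = K · i = 10.11 × 0.0006348 = 0.006417 m/day.
Seepage velocity v = q / n_e = 0.006417 / 0.24 = 0.02674 m/day.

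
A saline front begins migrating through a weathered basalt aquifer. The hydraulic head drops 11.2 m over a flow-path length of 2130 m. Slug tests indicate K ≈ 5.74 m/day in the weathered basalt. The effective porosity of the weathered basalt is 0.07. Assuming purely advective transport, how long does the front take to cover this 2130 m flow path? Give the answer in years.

Hydraulic gradient i = Δh / L = 11.2 / 2130 = 0.005258.
Darcy flux q = K · i = 5.740 × 0.005258 = 0.03018 m/day.
Seepage velocity v = q / n_e = 0.03018 / 0.07 = 0.4312 m/day.
Travel time t = L / v = 2130 / 0.4312 = 4940 days = 13.52 years.

13.5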